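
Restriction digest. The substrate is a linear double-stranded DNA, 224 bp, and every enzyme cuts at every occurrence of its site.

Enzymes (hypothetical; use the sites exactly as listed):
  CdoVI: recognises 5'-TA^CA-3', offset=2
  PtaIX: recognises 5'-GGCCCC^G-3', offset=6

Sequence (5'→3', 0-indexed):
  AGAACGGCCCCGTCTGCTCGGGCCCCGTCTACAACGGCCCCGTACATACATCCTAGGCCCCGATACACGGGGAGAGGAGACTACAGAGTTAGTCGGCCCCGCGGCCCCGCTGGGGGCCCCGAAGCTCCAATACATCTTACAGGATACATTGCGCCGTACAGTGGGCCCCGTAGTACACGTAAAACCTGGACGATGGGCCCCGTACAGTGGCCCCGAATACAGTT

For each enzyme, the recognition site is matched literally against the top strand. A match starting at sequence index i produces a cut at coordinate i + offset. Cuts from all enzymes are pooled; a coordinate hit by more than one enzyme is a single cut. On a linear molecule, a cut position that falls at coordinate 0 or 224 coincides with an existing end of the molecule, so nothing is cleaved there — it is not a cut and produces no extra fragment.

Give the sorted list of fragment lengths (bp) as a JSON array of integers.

[3,3,4,4,5,5,5,6,7,7,8,10,10,11,11,12,12,12,13,15,17,18,26]

Scan for sites:
  CdoVI (TACA, off=2): starts [29, 42, 46, 63, 81, 130, 137, 144, 156, 173, 202, 217] → cuts [31, 44, 48, 65, 83, 132, 139, 146, 158, 175, 204, 219]
  PtaIX (GGCCCCG, off=6): starts [5, 20, 35, 55, 94, 102, 114, 163, 195, 208] → cuts [11, 26, 41, 61, 100, 108, 120, 169, 201, 214]

All cut coordinates (distinct, sorted): [11, 26, 31, 41, 44, 48, 61, 65, 83, 100, 108, 120, 132, 139, 146, 158, 169, 175, 201, 204, 214, 219]

Fragment lengths:
  [0,11): 11 bp
  [11,26): 15 bp
  [26,31): 5 bp
  [31,41): 10 bp
  [41,44): 3 bp
  [44,48): 4 bp
  [48,61): 13 bp
  [61,65): 4 bp
  [65,83): 18 bp
  [83,100): 17 bp
  [100,108): 8 bp
  [108,120): 12 bp
  [120,132): 12 bp
  [132,139): 7 bp
  [139,146): 7 bp
  [146,158): 12 bp
  [158,169): 11 bp
  [169,175): 6 bp
  [175,201): 26 bp
  [201,204): 3 bp
  [204,214): 10 bp
  [214,219): 5 bp
  [219,224): 5 bp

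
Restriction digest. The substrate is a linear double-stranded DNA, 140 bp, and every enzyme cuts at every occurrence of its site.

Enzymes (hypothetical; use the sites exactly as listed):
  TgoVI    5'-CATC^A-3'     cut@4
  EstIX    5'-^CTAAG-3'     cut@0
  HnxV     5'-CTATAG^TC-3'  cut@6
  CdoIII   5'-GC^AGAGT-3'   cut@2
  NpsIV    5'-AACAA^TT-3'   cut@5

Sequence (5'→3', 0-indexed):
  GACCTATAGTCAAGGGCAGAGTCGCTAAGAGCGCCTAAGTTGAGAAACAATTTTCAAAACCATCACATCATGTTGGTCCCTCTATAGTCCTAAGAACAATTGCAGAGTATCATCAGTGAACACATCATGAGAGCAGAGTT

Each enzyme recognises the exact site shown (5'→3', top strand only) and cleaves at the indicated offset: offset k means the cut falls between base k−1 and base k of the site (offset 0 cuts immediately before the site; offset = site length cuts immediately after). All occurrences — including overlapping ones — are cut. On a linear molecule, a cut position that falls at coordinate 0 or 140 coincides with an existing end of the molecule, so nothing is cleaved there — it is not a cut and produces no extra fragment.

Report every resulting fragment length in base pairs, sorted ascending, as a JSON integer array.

[2,4,5,6,7,8,8,9,10,10,11,12,14,16,18]

Scan for sites:
  TgoVI CATCA/4: at [60, 65, 110, 122] ⇒ [64, 69, 114, 126]
  EstIX CTAAG/0: at [24, 34, 89] ⇒ [24, 34, 89]
  HnxV CTATAGTC/6: at [3, 81] ⇒ [9, 87]
  CdoIII GCAGAGT/2: at [15, 101, 132] ⇒ [17, 103, 134]
  NpsIV AACAATT/5: at [45, 94] ⇒ [50, 99]

All cut coordinates (distinct, sorted): [9, 17, 24, 34, 50, 64, 69, 87, 89, 99, 103, 114, 126, 134]

Fragments:
  [0,9): 9 bp
  [9,17): 8 bp
  [17,24): 7 bp
  [24,34): 10 bp
  [34,50): 16 bp
  [50,64): 14 bp
  [64,69): 5 bp
  [69,87): 18 bp
  [87,89): 2 bp
  [89,99): 10 bp
  [99,103): 4 bp
  [103,114): 11 bp
  [114,126): 12 bp
  [126,134): 8 bp
  [134,140): 6 bp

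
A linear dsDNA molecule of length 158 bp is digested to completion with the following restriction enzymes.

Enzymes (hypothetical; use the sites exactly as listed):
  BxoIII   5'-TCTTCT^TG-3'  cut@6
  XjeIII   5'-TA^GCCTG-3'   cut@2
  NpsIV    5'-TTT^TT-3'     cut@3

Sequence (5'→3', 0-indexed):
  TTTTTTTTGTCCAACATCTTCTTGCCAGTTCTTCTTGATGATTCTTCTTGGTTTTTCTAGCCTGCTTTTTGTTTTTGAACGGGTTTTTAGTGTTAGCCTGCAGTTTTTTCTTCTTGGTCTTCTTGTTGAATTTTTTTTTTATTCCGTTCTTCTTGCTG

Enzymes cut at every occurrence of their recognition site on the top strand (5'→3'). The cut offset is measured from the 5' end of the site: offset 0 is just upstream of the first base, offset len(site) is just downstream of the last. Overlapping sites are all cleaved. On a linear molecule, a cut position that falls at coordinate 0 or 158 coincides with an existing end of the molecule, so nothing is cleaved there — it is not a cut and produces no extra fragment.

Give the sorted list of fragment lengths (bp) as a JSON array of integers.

Site scan:
  BxoIII (TCTTCTTG, off=6): starts [16, 29, 42, 108, 117, 147] → cuts [22, 35, 48, 114, 123, 153]
  XjeIII (TAGCCTG, off=2): starts [57, 93] → cuts [59, 95]
  NpsIV (TTTTT, off=3): starts [0, 1, 2, 3, 51, 65, 71, 83, 103, 104, 130, 131, 132, 133, 134, 135] → cuts [3, 4, 5, 6, 54, 68, 74, 86, 106, 107, 133, 134, 135, 136, 137, 138]

Pooled cuts: [3, 4, 5, 6, 22, 35, 48, 54, 59, 68, 74, 86, 95, 106, 107, 114, 123, 133, 134, 135, 136, 137, 138, 153]

Fragments:
  [0,3): 3 bp
  [3,4): 1 bp
  [4,5): 1 bp
  [5,6): 1 bp
  [6,22): 16 bp
  [22,35): 13 bp
  [35,48): 13 bp
  [48,54): 6 bp
  [54,59): 5 bp
  [59,68): 9 bp
  [68,74): 6 bp
  [74,86): 12 bp
  [86,95): 9 bp
  [95,106): 11 bp
  [106,107): 1 bp
  [107,114): 7 bp
  [114,123): 9 bp
  [123,133): 10 bp
  [133,134): 1 bp
  [134,135): 1 bp
  [135,136): 1 bp
  [136,137): 1 bp
  [137,138): 1 bp
  [138,153): 15 bp
  [153,158): 5 bp

[1,1,1,1,1,1,1,1,1,3,5,5,6,6,7,9,9,9,10,11,12,13,13,15,16]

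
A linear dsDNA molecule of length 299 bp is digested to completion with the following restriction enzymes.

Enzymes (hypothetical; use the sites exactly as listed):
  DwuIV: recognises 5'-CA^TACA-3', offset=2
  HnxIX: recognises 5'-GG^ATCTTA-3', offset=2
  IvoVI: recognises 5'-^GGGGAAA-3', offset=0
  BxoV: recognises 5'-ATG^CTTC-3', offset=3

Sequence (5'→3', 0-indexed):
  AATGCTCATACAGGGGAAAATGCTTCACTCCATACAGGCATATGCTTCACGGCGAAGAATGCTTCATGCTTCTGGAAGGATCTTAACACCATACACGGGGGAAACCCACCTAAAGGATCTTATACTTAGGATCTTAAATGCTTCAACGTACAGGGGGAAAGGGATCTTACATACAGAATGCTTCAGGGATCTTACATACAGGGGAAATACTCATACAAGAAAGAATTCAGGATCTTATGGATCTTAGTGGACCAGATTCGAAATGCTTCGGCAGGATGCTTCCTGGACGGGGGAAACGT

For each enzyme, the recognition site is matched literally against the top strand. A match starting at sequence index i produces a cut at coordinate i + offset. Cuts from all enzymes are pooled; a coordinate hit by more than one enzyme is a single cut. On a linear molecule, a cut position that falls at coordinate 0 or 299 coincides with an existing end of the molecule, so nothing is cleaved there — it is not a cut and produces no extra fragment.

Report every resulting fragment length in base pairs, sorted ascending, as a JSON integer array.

Per-enzyme occurrences:
  DwuIV (CATACA, off=2): starts [6, 30, 89, 169, 194, 211] → cuts [8, 32, 91, 171, 196, 213]
  HnxIX (GGATCTTA, off=2): starts [77, 114, 128, 161, 186, 229, 238] → cuts [79, 116, 130, 163, 188, 231, 240]
  IvoVI (GGGGAAA, off=0): starts [12, 97, 153, 200, 289] → cuts [12, 97, 153, 200, 289]
  BxoV (ATGCTTC, off=3): starts [19, 41, 58, 65, 137, 177, 262, 275] → cuts [22, 44, 61, 68, 140, 180, 265, 278]

All cut coordinates (distinct, sorted): [8, 12, 22, 32, 44, 61, 68, 79, 91, 97, 116, 130, 140, 153, 163, 171, 180, 188, 196, 200, 213, 231, 240, 265, 278, 289]

Fragment lengths:
  [0,8): 8 bp
  [8,12): 4 bp
  [12,22): 10 bp
  [22,32): 10 bp
  [32,44): 12 bp
  [44,61): 17 bp
  [61,68): 7 bp
  [68,79): 11 bp
  [79,91): 12 bp
  [91,97): 6 bp
  [97,116): 19 bp
  [116,130): 14 bp
  [130,140): 10 bp
  [140,153): 13 bp
  [153,163): 10 bp
  [163,171): 8 bp
  [171,180): 9 bp
  [180,188): 8 bp
  [188,196): 8 bp
  [196,200): 4 bp
  [200,213): 13 bp
  [213,231): 18 bp
  [231,240): 9 bp
  [240,265): 25 bp
  [265,278): 13 bp
  [278,289): 11 bp
  [289,299): 10 bp

[4,4,6,7,8,8,8,8,9,9,10,10,10,10,10,11,11,12,12,13,13,13,14,17,18,19,25]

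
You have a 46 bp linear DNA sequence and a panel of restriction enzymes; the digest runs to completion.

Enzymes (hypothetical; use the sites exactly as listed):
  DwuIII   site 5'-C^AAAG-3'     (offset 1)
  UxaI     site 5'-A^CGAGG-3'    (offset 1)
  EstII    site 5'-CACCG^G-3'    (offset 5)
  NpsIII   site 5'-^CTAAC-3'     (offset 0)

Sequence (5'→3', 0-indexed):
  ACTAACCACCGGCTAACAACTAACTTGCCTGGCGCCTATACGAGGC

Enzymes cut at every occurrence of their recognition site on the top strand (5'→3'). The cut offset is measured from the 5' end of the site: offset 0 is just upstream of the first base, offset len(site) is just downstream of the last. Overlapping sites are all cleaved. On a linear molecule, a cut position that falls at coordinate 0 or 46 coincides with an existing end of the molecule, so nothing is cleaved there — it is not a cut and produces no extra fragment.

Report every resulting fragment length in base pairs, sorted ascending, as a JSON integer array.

Scan for sites:
  DwuIII (CAAAG, off=1): no sites
  UxaI ACGAGG/1: at [39] ⇒ [40]
  EstII CACCGG/5: at [6] ⇒ [11]
  NpsIII CTAAC/0: at [1, 12, 19] ⇒ [1, 12, 19]

Pooled cuts: [1, 11, 12, 19, 40]

Fragments:
  [0,1): 1 bp
  [1,11): 10 bp
  [11,12): 1 bp
  [12,19): 7 bp
  [19,40): 21 bp
  [40,46): 6 bp

[1,1,6,7,10,21]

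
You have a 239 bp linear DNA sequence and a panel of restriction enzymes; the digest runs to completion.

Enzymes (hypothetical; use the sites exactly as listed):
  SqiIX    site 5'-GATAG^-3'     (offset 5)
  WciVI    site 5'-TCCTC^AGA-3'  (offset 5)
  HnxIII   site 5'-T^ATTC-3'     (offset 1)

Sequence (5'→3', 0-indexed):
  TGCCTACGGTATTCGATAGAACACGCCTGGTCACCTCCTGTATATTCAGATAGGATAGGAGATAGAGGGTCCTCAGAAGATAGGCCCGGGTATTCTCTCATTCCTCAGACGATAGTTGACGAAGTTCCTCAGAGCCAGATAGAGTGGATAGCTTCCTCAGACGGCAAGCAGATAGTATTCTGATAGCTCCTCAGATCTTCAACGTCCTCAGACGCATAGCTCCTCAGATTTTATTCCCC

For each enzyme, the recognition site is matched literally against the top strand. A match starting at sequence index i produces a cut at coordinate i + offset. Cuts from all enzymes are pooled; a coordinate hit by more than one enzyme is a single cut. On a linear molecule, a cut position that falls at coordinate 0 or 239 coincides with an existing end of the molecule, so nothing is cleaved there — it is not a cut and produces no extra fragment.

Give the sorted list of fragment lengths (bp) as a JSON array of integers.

Site scan:
  SqiIX (GATAG, off=5): starts [14, 48, 53, 60, 78, 110, 137, 146, 170, 181] → cuts [19, 53, 58, 65, 83, 115, 142, 151, 175, 186]
  WciVI (TCCTCAGA, off=5): starts [69, 101, 125, 153, 187, 204, 220] → cuts [74, 106, 130, 158, 192, 209, 225]
  HnxIII (TATTC, off=1): starts [9, 42, 90, 175, 231] → cuts [10, 43, 91, 176, 232]

All cut coordinates (distinct, sorted): [10, 19, 43, 53, 58, 65, 74, 83, 91, 106, 115, 130, 142, 151, 158, 175, 176, 186, 192, 209, 225, 232]

Fragments:
  [0,10): 10 bp
  [10,19): 9 bp
  [19,43): 24 bp
  [43,53): 10 bp
  [53,58): 5 bp
  [58,65): 7 bp
  [65,74): 9 bp
  [74,83): 9 bp
  [83,91): 8 bp
  [91,106): 15 bp
  [106,115): 9 bp
  [115,130): 15 bp
  [130,142): 12 bp
  [142,151): 9 bp
  [151,158): 7 bp
  [158,175): 17 bp
  [175,176): 1 bp
  [176,186): 10 bp
  [186,192): 6 bp
  [192,209): 17 bp
  [209,225): 16 bp
  [225,232): 7 bp
  [232,239): 7 bp

[1,5,6,7,7,7,7,8,9,9,9,9,9,10,10,10,12,15,15,16,17,17,24]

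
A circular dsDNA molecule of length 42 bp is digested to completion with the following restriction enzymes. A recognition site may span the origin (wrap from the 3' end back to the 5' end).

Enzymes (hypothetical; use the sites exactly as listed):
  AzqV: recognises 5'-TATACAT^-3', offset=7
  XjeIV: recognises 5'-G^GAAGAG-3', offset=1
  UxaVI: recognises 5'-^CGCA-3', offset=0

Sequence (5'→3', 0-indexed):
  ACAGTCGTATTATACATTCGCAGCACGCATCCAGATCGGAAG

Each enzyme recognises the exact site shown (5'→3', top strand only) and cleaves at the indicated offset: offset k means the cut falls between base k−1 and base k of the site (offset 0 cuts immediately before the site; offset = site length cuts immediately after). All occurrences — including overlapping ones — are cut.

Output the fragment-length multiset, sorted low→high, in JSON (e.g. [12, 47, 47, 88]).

Per-enzyme occurrences:
  AzqV TATACAT/7: at [10] ⇒ [17]
  XjeIV (GGAAGAG, off=1): no sites
  UxaVI CGCA/0: at [18, 25] ⇒ [18, 25]

All cut coordinates (distinct, sorted): [17, 18, 25]

Fragments:
  17→18: 1 bp
  18→25: 7 bp
  25→17 (wrap): 42-25+17 = 34 bp

[1,7,34]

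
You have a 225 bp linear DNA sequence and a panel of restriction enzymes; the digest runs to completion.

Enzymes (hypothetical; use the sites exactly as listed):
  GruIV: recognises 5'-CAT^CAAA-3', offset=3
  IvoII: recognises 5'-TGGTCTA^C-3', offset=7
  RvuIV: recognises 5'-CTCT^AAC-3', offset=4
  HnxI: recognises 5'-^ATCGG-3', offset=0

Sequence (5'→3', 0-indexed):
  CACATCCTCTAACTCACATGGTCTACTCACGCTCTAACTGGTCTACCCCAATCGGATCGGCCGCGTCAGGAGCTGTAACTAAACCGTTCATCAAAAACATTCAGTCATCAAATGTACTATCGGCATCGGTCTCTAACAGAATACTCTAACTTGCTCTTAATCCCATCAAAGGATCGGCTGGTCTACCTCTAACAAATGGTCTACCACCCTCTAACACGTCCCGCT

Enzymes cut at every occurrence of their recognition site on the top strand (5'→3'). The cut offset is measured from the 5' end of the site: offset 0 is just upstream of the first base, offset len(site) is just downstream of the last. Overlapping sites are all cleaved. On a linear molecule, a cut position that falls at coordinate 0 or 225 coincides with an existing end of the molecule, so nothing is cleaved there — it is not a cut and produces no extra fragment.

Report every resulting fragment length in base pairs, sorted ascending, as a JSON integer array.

Scan for sites:
  GruIV CATCAAA/3: at [88, 105, 163] ⇒ [91, 108, 166]
  IvoII TGGTCTAC/7: at [18, 38, 178, 196] ⇒ [25, 45, 185, 203]
  RvuIV CTCTAAC/4: at [6, 31, 130, 143, 186, 208] ⇒ [10, 35, 134, 147, 190, 212]
  HnxI ATCGG/0: at [50, 55, 118, 124, 172] ⇒ [50, 55, 118, 124, 172]

Pooled cuts: [10, 25, 35, 45, 50, 55, 91, 108, 118, 124, 134, 147, 166, 172, 185, 190, 203, 212]

Fragment lengths:
  [0,10): 10 bp
  [10,25): 15 bp
  [25,35): 10 bp
  [35,45): 10 bp
  [45,50): 5 bp
  [50,55): 5 bp
  [55,91): 36 bp
  [91,108): 17 bp
  [108,118): 10 bp
  [118,124): 6 bp
  [124,134): 10 bp
  [134,147): 13 bp
  [147,166): 19 bp
  [166,172): 6 bp
  [172,185): 13 bp
  [185,190): 5 bp
  [190,203): 13 bp
  [203,212): 9 bp
  [212,225): 13 bp

[5,5,5,6,6,9,10,10,10,10,10,13,13,13,13,15,17,19,36]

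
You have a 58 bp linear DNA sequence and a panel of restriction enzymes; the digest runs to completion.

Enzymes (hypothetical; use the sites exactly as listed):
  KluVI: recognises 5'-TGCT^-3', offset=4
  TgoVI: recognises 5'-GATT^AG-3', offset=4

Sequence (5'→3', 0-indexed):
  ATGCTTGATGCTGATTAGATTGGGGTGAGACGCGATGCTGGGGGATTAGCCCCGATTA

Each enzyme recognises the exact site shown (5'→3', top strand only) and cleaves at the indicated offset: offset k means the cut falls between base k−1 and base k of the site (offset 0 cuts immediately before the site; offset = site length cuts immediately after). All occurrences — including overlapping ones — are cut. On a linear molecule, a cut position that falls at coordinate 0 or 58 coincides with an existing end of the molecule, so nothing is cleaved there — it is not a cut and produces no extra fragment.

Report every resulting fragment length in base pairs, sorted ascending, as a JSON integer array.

[4,5,7,8,11,23]

Per-enzyme occurrences:
  KluVI TGCT/4: at [1, 8, 35] ⇒ [5, 12, 39]
  TgoVI GATTAG/4: at [12, 43] ⇒ [16, 47]

All cut coordinates (distinct, sorted): [5, 12, 16, 39, 47]

Fragments:
  [0,5): 5 bp
  [5,12): 7 bp
  [12,16): 4 bp
  [16,39): 23 bp
  [39,47): 8 bp
  [47,58): 11 bp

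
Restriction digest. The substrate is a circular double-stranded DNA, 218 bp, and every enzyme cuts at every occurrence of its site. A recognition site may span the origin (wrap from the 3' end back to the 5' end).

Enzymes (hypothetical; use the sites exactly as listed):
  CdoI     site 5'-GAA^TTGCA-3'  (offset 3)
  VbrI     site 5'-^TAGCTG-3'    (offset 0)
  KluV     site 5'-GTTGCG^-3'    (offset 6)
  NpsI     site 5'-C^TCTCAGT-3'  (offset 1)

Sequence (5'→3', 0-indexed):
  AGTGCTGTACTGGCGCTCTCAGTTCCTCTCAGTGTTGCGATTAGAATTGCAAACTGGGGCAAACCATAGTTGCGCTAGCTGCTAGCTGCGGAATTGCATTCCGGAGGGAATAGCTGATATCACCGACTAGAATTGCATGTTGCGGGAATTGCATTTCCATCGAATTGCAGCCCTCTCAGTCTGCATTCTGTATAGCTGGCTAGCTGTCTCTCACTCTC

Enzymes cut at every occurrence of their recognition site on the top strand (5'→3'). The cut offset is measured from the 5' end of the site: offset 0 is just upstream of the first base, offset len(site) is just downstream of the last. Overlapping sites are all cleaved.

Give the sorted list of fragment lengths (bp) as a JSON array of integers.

[1,4,7,7,8,9,10,11,12,13,14,16,17,19,20,22,28]

Per-enzyme occurrences:
  CdoI GAATTGCA/3: at [43, 90, 129, 145, 161] ⇒ [46, 93, 132, 148, 164]
  VbrI TAGCTG/0: at [75, 82, 110, 192, 200] ⇒ [75, 82, 110, 192, 200]
  KluV GTTGCG/6: at [33, 68, 138] ⇒ [39, 74, 144]
  NpsI CTCTCAGT/1: at [15, 25, 172, 213] ⇒ [16, 26, 173, 214]

All cut coordinates (distinct, sorted): [16, 26, 39, 46, 74, 75, 82, 93, 110, 132, 144, 148, 164, 173, 192, 200, 214]

Fragments:
  16→26: 10 bp
  26→39: 13 bp
  39→46: 7 bp
  46→74: 28 bp
  74→75: 1 bp
  75→82: 7 bp
  82→93: 11 bp
  93→110: 17 bp
  110→132: 22 bp
  132→144: 12 bp
  144→148: 4 bp
  148→164: 16 bp
  164→173: 9 bp
  173→192: 19 bp
  192→200: 8 bp
  200→214: 14 bp
  214→16 (wrap): 218-214+16 = 20 bp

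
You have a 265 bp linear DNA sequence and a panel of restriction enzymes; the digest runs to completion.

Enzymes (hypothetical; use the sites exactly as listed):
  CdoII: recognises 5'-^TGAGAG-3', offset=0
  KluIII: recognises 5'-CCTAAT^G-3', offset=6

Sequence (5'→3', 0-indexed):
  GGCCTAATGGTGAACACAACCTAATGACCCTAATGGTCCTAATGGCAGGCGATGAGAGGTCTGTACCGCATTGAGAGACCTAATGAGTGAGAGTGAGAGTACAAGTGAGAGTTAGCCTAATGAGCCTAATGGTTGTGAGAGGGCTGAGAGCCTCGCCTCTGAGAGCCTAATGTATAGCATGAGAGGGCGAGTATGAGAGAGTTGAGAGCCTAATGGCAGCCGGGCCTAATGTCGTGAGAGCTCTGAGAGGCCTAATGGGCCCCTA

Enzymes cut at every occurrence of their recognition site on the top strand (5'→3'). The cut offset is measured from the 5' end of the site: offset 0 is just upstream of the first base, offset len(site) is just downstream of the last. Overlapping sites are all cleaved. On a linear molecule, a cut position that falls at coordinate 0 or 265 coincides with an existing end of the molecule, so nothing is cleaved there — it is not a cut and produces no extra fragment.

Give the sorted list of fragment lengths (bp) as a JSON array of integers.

[3,4,5,6,8,8,9,9,9,9,9,9,9,9,12,12,12,13,13,14,15,16,16,17,19]

Scan for sites:
  CdoII (TGAGAG, off=0): starts [52, 71, 87, 93, 105, 135, 144, 159, 179, 193, 202, 234, 243] → cuts [52, 71, 87, 93, 105, 135, 144, 159, 179, 193, 202, 234, 243]
  KluIII (CCTAATG, off=6): starts [2, 19, 28, 37, 78, 115, 124, 165, 208, 224, 250] → cuts [8, 25, 34, 43, 84, 121, 130, 171, 214, 230, 256]

Pooled cuts: [8, 25, 34, 43, 52, 71, 84, 87, 93, 105, 121, 130, 135, 144, 159, 171, 179, 193, 202, 214, 230, 234, 243, 256]

Fragments:
  [0,8): 8 bp
  [8,25): 17 bp
  [25,34): 9 bp
  [34,43): 9 bp
  [43,52): 9 bp
  [52,71): 19 bp
  [71,84): 13 bp
  [84,87): 3 bp
  [87,93): 6 bp
  [93,105): 12 bp
  [105,121): 16 bp
  [121,130): 9 bp
  [130,135): 5 bp
  [135,144): 9 bp
  [144,159): 15 bp
  [159,171): 12 bp
  [171,179): 8 bp
  [179,193): 14 bp
  [193,202): 9 bp
  [202,214): 12 bp
  [214,230): 16 bp
  [230,234): 4 bp
  [234,243): 9 bp
  [243,256): 13 bp
  [256,265): 9 bp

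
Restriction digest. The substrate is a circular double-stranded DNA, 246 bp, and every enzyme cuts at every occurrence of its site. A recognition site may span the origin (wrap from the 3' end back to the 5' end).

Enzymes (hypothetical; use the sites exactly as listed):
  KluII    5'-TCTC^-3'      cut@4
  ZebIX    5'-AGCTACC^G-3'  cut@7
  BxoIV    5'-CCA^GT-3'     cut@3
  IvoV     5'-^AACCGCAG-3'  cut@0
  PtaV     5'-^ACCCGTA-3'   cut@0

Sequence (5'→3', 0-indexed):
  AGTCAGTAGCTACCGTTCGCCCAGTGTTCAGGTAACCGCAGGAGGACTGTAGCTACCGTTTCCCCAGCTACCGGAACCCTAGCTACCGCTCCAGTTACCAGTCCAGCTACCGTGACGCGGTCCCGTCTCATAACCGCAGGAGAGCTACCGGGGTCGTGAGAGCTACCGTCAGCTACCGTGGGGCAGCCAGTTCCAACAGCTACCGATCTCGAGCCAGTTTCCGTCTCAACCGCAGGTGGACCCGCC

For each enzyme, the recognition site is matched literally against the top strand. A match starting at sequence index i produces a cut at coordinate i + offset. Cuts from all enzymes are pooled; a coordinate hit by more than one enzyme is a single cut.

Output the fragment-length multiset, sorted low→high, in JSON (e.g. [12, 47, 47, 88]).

Scan for sites:
  KluII TCTC/4: at [125, 206, 223] ⇒ [129, 210, 227]
  ZebIX AGCTACCG/7: at [7, 50, 65, 80, 104, 142, 160, 170, 197] ⇒ [14, 57, 72, 87, 111, 149, 167, 177, 204]
  BxoIV CCAGT/3: at [20, 90, 97, 186, 213, 244] ⇒ [1, 23, 93, 100, 189, 216]
  IvoV AACCGCAG/0: at [33, 131, 227] ⇒ [33, 131, 227]
  PtaV (ACCCGTA, off=0): no sites

All cut coordinates (distinct, sorted): [1, 14, 23, 33, 57, 72, 87, 93, 100, 111, 129, 131, 149, 167, 177, 189, 204, 210, 216, 227]

Fragments:
  1→14: 13 bp
  14→23: 9 bp
  23→33: 10 bp
  33→57: 24 bp
  57→72: 15 bp
  72→87: 15 bp
  87→93: 6 bp
  93→100: 7 bp
  100→111: 11 bp
  111→129: 18 bp
  129→131: 2 bp
  131→149: 18 bp
  149→167: 18 bp
  167→177: 10 bp
  177→189: 12 bp
  189→204: 15 bp
  204→210: 6 bp
  210→216: 6 bp
  216→227: 11 bp
  227→1 (wrap): 246-227+1 = 20 bp

[2,6,6,6,7,9,10,10,11,11,12,13,15,15,15,18,18,18,20,24]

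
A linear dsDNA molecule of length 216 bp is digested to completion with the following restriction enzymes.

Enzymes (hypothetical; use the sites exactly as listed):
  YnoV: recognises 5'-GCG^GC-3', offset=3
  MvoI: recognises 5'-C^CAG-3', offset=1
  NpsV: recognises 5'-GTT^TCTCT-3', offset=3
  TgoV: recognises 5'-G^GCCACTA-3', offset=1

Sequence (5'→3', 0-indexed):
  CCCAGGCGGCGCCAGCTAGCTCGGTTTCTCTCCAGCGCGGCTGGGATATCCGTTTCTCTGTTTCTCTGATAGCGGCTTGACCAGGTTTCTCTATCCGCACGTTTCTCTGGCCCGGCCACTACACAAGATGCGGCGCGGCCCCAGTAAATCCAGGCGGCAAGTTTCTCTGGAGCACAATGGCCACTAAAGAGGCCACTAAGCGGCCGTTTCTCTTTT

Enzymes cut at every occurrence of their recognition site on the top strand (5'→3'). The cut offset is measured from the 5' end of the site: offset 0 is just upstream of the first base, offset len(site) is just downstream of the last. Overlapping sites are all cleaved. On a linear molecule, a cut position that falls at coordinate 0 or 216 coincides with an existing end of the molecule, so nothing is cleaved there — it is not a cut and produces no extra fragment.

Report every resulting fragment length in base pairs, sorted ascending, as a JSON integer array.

Scan for sites:
  YnoV (GCGGC, off=3): starts [5, 36, 71, 129, 134, 153, 199] → cuts [8, 39, 74, 132, 137, 156, 202]
  MvoI (CCAG, off=1): starts [1, 11, 31, 80, 140, 149] → cuts [2, 12, 32, 81, 141, 150]
  NpsV (GTTTCTCT, off=3): starts [23, 51, 59, 84, 100, 160, 205] → cuts [26, 54, 62, 87, 103, 163, 208]
  TgoV (GGCCACTA, off=1): starts [113, 178, 190] → cuts [114, 179, 191]

Pooled cuts: [2, 8, 12, 26, 32, 39, 54, 62, 74, 81, 87, 103, 114, 132, 137, 141, 150, 156, 163, 179, 191, 202, 208]

Fragment lengths:
  [0,2): 2 bp
  [2,8): 6 bp
  [8,12): 4 bp
  [12,26): 14 bp
  [26,32): 6 bp
  [32,39): 7 bp
  [39,54): 15 bp
  [54,62): 8 bp
  [62,74): 12 bp
  [74,81): 7 bp
  [81,87): 6 bp
  [87,103): 16 bp
  [103,114): 11 bp
  [114,132): 18 bp
  [132,137): 5 bp
  [137,141): 4 bp
  [141,150): 9 bp
  [150,156): 6 bp
  [156,163): 7 bp
  [163,179): 16 bp
  [179,191): 12 bp
  [191,202): 11 bp
  [202,208): 6 bp
  [208,216): 8 bp

[2,4,4,5,6,6,6,6,6,7,7,7,8,8,9,11,11,12,12,14,15,16,16,18]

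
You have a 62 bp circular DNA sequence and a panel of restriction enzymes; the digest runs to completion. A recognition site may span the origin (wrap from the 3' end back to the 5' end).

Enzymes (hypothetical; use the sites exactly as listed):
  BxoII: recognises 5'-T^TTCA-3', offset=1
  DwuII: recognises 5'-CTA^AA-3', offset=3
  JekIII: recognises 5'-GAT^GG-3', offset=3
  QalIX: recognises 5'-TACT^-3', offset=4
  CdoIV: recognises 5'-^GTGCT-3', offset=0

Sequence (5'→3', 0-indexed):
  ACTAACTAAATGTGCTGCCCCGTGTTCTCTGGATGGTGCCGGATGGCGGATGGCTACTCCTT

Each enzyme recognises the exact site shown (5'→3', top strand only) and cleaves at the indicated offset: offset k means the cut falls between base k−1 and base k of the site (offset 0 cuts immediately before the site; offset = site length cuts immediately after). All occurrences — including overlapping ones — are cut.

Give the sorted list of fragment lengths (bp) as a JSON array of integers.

Per-enzyme occurrences:
  BxoII (TTTCA, off=1): no sites
  DwuII CTAAA/3: at [5] ⇒ [8]
  JekIII GATGG/3: at [31, 41, 48] ⇒ [34, 44, 51]
  QalIX TACT/4: at [54, 61] ⇒ [3, 58]
  CdoIV GTGCT/0: at [11] ⇒ [11]

All cut coordinates (distinct, sorted): [3, 8, 11, 34, 44, 51, 58]

Fragment lengths:
  3→8: 5 bp
  8→11: 3 bp
  11→34: 23 bp
  34→44: 10 bp
  44→51: 7 bp
  51→58: 7 bp
  58→3 (wrap): 62-58+3 = 7 bp

[3,5,7,7,7,10,23]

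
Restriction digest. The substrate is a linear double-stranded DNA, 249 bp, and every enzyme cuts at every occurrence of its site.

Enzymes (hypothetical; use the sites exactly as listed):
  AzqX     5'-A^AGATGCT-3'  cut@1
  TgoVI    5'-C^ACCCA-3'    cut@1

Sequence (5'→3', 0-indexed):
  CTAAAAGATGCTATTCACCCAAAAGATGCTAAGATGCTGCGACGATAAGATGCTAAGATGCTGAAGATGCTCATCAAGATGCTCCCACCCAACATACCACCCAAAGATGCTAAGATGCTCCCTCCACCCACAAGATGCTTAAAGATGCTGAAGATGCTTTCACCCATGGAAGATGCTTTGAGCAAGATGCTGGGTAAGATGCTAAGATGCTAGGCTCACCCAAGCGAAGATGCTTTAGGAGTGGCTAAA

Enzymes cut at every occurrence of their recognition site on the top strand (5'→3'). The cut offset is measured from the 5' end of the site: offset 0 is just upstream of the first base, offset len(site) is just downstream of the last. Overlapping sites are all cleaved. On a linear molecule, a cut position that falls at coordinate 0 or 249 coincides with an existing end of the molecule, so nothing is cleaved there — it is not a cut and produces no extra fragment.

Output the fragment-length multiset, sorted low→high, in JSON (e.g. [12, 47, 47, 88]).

[5,6,7,7,8,8,8,8,9,9,9,10,10,10,10,11,12,12,12,13,13,14,16,22]

Site scan:
  AzqX AAGATGCT/1: at [4, 22, 30, 46, 54, 63, 75, 103, 111, 131, 141, 150, 169, 183, 195, 203, 226] ⇒ [5, 23, 31, 47, 55, 64, 76, 104, 112, 132, 142, 151, 170, 184, 196, 204, 227]
  TgoVI CACCCA/1: at [15, 85, 97, 124, 160, 216] ⇒ [16, 86, 98, 125, 161, 217]

All cut coordinates (distinct, sorted): [5, 16, 23, 31, 47, 55, 64, 76, 86, 98, 104, 112, 125, 132, 142, 151, 161, 170, 184, 196, 204, 217, 227]

Fragments:
  [0,5): 5 bp
  [5,16): 11 bp
  [16,23): 7 bp
  [23,31): 8 bp
  [31,47): 16 bp
  [47,55): 8 bp
  [55,64): 9 bp
  [64,76): 12 bp
  [76,86): 10 bp
  [86,98): 12 bp
  [98,104): 6 bp
  [104,112): 8 bp
  [112,125): 13 bp
  [125,132): 7 bp
  [132,142): 10 bp
  [142,151): 9 bp
  [151,161): 10 bp
  [161,170): 9 bp
  [170,184): 14 bp
  [184,196): 12 bp
  [196,204): 8 bp
  [204,217): 13 bp
  [217,227): 10 bp
  [227,249): 22 bp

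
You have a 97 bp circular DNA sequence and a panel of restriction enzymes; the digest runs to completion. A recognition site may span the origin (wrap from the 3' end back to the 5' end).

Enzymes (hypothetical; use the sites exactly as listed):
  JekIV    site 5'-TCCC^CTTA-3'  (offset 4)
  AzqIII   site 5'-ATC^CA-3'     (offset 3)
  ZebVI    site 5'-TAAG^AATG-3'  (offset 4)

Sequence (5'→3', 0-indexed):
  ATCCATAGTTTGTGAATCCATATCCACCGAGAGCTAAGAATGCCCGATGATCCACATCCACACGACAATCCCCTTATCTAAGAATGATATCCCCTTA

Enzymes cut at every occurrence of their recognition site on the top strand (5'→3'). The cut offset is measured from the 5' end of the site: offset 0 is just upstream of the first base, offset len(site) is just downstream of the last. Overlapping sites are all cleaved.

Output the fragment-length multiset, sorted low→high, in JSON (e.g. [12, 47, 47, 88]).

[6,6,7,10,11,14,14,14,15]

Site scan:
  JekIV (TCCCCTTA, off=4): starts [68, 89] → cuts [72, 93]
  AzqIII (ATCCA, off=3): starts [0, 15, 21, 49, 55] → cuts [3, 18, 24, 52, 58]
  ZebVI (TAAGAATG, off=4): starts [34, 78] → cuts [38, 82]

All cut coordinates (distinct, sorted): [3, 18, 24, 38, 52, 58, 72, 82, 93]

Fragments:
  3→18: 15 bp
  18→24: 6 bp
  24→38: 14 bp
  38→52: 14 bp
  52→58: 6 bp
  58→72: 14 bp
  72→82: 10 bp
  82→93: 11 bp
  93→3 (wrap): 97-93+3 = 7 bp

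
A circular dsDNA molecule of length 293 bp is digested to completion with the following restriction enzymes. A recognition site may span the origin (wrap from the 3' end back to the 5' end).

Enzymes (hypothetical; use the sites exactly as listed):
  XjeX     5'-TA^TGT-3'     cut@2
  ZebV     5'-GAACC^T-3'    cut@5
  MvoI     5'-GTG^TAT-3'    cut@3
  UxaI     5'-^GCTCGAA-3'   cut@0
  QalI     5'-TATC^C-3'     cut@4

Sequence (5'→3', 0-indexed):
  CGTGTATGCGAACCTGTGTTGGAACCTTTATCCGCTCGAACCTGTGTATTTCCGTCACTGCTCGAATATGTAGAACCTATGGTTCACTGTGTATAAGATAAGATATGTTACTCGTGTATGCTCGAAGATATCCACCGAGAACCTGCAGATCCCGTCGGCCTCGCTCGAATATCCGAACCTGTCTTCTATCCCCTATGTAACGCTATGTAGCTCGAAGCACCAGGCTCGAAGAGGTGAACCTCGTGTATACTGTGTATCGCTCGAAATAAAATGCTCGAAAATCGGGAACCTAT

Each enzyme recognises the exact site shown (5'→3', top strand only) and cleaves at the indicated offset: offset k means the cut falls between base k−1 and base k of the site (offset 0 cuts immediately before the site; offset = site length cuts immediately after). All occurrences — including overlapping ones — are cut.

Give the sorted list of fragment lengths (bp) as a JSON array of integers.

[1,3,4,4,4,5,5,6,6,7,9,9,9,9,10,10,11,11,11,11,12,13,13,14,14,14,14,17,18,19]

Site scan:
  XjeX TATGT/2: at [66, 103, 193, 203] ⇒ [68, 105, 195, 205]
  ZebV GAACCT/5: at [9, 21, 37, 72, 138, 174, 235, 285] ⇒ [14, 26, 42, 77, 143, 179, 240, 290]
  MvoI GTGTAT/3: at [1, 43, 88, 113, 242, 251] ⇒ [4, 46, 91, 116, 245, 254]
  UxaI GCTCGAA/0: at [33, 59, 119, 162, 209, 223, 258, 272] ⇒ [33, 59, 119, 162, 209, 223, 258, 272]
  QalI TATCC/4: at [28, 128, 169, 186] ⇒ [32, 132, 173, 190]

All cut coordinates (distinct, sorted): [4, 14, 26, 32, 33, 42, 46, 59, 68, 77, 91, 105, 116, 119, 132, 143, 162, 173, 179, 190, 195, 205, 209, 223, 240, 245, 254, 258, 272, 290]

Fragment lengths:
  4→14: 10 bp
  14→26: 12 bp
  26→32: 6 bp
  32→33: 1 bp
  33→42: 9 bp
  42→46: 4 bp
  46→59: 13 bp
  59→68: 9 bp
  68→77: 9 bp
  77→91: 14 bp
  91→105: 14 bp
  105→116: 11 bp
  116→119: 3 bp
  119→132: 13 bp
  132→143: 11 bp
  143→162: 19 bp
  162→173: 11 bp
  173→179: 6 bp
  179→190: 11 bp
  190→195: 5 bp
  195→205: 10 bp
  205→209: 4 bp
  209→223: 14 bp
  223→240: 17 bp
  240→245: 5 bp
  245→254: 9 bp
  254→258: 4 bp
  258→272: 14 bp
  272→290: 18 bp
  290→4 (wrap): 293-290+4 = 7 bp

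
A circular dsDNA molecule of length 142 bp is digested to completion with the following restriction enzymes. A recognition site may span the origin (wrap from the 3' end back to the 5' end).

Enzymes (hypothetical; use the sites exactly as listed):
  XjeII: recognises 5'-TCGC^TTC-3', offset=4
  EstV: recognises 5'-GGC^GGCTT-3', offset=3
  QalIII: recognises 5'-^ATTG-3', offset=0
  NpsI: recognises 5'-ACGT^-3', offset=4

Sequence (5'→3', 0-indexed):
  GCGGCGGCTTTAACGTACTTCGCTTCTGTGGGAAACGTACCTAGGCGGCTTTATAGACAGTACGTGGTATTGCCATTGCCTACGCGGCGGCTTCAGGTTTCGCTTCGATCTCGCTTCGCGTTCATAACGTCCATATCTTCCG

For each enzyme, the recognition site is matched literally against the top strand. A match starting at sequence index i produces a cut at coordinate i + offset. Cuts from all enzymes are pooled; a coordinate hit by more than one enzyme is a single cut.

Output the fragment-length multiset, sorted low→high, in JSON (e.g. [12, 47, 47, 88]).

Site scan:
  XjeII (TCGCTTC, off=4): starts [19, 99, 110] → cuts [23, 103, 114]
  EstV (GGCGGCTT, off=3): starts [2, 43, 85] → cuts [5, 46, 88]
  QalIII (ATTG, off=0): starts [68, 74] → cuts [68, 74]
  NpsI (ACGT, off=4): starts [12, 34, 61, 126] → cuts [16, 38, 65, 130]

All cut coordinates (distinct, sorted): [5, 16, 23, 38, 46, 65, 68, 74, 88, 103, 114, 130]

Fragment lengths:
  5→16: 11 bp
  16→23: 7 bp
  23→38: 15 bp
  38→46: 8 bp
  46→65: 19 bp
  65→68: 3 bp
  68→74: 6 bp
  74→88: 14 bp
  88→103: 15 bp
  103→114: 11 bp
  114→130: 16 bp
  130→5 (wrap): 142-130+5 = 17 bp

[3,6,7,8,11,11,14,15,15,16,17,19]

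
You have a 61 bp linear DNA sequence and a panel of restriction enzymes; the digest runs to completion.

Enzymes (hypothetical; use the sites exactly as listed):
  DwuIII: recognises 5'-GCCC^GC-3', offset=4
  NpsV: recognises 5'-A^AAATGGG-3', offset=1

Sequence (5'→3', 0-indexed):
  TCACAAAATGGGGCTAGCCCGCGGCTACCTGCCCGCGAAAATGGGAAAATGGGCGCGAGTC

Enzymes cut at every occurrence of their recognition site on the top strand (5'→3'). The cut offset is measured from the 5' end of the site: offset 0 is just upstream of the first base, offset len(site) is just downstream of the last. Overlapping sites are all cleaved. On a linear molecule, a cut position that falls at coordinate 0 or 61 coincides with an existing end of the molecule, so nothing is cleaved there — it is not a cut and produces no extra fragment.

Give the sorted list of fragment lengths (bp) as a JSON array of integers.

Site scan:
  DwuIII GCCCGC/4: at [16, 30] ⇒ [20, 34]
  NpsV AAAATGGG/1: at [4, 37, 45] ⇒ [5, 38, 46]

All cut coordinates (distinct, sorted): [5, 20, 34, 38, 46]

Fragments:
  [0,5): 5 bp
  [5,20): 15 bp
  [20,34): 14 bp
  [34,38): 4 bp
  [38,46): 8 bp
  [46,61): 15 bp

[4,5,8,14,15,15]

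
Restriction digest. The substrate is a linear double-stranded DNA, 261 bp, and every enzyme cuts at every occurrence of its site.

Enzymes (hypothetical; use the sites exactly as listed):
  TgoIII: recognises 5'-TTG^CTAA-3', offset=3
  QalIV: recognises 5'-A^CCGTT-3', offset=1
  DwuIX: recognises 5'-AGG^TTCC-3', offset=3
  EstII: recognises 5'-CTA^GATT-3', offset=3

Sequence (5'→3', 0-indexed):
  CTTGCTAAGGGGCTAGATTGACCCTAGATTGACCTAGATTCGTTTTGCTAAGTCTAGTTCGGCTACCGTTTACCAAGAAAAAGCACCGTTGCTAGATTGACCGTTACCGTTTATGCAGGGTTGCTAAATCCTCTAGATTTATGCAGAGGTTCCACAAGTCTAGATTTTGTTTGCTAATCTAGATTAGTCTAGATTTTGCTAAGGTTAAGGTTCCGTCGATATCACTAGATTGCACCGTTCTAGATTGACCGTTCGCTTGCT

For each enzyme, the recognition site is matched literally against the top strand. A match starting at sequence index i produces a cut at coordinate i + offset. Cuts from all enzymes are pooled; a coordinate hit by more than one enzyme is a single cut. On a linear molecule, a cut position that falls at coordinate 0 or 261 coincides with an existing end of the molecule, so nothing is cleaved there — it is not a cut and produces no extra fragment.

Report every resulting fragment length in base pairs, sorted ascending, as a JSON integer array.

[4,6,6,6,7,7,8,8,9,10,10,11,11,11,11,12,12,13,13,14,17,17,18,20]

Scan for sites:
  TgoIII TTGCTAA/3: at [1, 44, 120, 170, 195] ⇒ [4, 47, 123, 173, 198]
  QalIV ACCGTT/1: at [64, 84, 99, 105, 233, 247] ⇒ [65, 85, 100, 106, 234, 248]
  DwuIX AGGTTCC/3: at [146, 207] ⇒ [149, 210]
  EstII CTAGATT/3: at [12, 23, 33, 91, 132, 159, 178, 188, 224, 239] ⇒ [15, 26, 36, 94, 135, 162, 181, 191, 227, 242]

Pooled cuts: [4, 15, 26, 36, 47, 65, 85, 94, 100, 106, 123, 135, 149, 162, 173, 181, 191, 198, 210, 227, 234, 242, 248]

Fragments:
  [0,4): 4 bp
  [4,15): 11 bp
  [15,26): 11 bp
  [26,36): 10 bp
  [36,47): 11 bp
  [47,65): 18 bp
  [65,85): 20 bp
  [85,94): 9 bp
  [94,100): 6 bp
  [100,106): 6 bp
  [106,123): 17 bp
  [123,135): 12 bp
  [135,149): 14 bp
  [149,162): 13 bp
  [162,173): 11 bp
  [173,181): 8 bp
  [181,191): 10 bp
  [191,198): 7 bp
  [198,210): 12 bp
  [210,227): 17 bp
  [227,234): 7 bp
  [234,242): 8 bp
  [242,248): 6 bp
  [248,261): 13 bp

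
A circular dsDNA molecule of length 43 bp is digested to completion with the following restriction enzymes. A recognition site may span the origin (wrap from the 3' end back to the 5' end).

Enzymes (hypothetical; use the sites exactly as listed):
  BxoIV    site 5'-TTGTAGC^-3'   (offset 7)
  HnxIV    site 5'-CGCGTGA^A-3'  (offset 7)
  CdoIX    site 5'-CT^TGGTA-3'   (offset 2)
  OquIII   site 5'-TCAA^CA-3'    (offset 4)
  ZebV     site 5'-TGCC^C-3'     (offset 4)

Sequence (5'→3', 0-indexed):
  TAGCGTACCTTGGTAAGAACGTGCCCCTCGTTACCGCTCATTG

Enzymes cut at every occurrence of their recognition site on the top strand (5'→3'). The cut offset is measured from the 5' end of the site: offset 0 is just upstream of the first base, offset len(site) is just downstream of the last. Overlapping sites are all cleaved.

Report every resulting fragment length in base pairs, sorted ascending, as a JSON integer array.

[6,15,22]

Scan for sites:
  BxoIV (TTGTAGC, off=7): starts [40] → cuts [4]
  HnxIV (CGCGTGAA, off=7): no sites
  CdoIX (CTTGGTA, off=2): starts [8] → cuts [10]
  OquIII (TCAACA, off=4): no sites
  ZebV (TGCCC, off=4): starts [21] → cuts [25]

Pooled cuts: [4, 10, 25]

Fragment lengths:
  4→10: 6 bp
  10→25: 15 bp
  25→4 (wrap): 43-25+4 = 22 bp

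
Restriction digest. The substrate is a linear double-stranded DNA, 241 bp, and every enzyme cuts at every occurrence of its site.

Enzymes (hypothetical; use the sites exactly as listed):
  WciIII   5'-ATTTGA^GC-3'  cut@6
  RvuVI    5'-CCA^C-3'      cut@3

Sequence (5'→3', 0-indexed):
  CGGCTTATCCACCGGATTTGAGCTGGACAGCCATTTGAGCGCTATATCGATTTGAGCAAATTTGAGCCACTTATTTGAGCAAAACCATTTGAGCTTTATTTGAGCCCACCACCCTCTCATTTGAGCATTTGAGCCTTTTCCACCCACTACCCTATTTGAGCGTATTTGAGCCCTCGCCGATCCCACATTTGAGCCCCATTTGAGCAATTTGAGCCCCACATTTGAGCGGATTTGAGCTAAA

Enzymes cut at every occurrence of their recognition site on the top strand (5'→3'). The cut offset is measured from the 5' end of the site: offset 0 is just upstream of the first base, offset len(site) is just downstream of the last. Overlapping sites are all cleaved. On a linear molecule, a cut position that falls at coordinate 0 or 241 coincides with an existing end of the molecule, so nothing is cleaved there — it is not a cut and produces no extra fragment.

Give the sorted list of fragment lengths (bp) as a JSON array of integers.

[3,4,4,5,6,6,7,7,8,9,9,10,10,10,10,10,11,11,11,13,13,14,16,17,17]

Scan for sites:
  WciIII ATTTGAGC/6: at [15, 32, 49, 59, 72, 86, 97, 118, 126, 153, 163, 186, 197, 206, 219, 229] ⇒ [21, 38, 55, 65, 78, 92, 103, 124, 132, 159, 169, 192, 203, 212, 225, 235]
  RvuVI CCAC/3: at [8, 66, 105, 108, 139, 143, 182, 215] ⇒ [11, 69, 108, 111, 142, 146, 185, 218]

All cut coordinates (distinct, sorted): [11, 21, 38, 55, 65, 69, 78, 92, 103, 108, 111, 124, 132, 142, 146, 159, 169, 185, 192, 203, 212, 218, 225, 235]

Fragments:
  [0,11): 11 bp
  [11,21): 10 bp
  [21,38): 17 bp
  [38,55): 17 bp
  [55,65): 10 bp
  [65,69): 4 bp
  [69,78): 9 bp
  [78,92): 14 bp
  [92,103): 11 bp
  [103,108): 5 bp
  [108,111): 3 bp
  [111,124): 13 bp
  [124,132): 8 bp
  [132,142): 10 bp
  [142,146): 4 bp
  [146,159): 13 bp
  [159,169): 10 bp
  [169,185): 16 bp
  [185,192): 7 bp
  [192,203): 11 bp
  [203,212): 9 bp
  [212,218): 6 bp
  [218,225): 7 bp
  [225,235): 10 bp
  [235,241): 6 bp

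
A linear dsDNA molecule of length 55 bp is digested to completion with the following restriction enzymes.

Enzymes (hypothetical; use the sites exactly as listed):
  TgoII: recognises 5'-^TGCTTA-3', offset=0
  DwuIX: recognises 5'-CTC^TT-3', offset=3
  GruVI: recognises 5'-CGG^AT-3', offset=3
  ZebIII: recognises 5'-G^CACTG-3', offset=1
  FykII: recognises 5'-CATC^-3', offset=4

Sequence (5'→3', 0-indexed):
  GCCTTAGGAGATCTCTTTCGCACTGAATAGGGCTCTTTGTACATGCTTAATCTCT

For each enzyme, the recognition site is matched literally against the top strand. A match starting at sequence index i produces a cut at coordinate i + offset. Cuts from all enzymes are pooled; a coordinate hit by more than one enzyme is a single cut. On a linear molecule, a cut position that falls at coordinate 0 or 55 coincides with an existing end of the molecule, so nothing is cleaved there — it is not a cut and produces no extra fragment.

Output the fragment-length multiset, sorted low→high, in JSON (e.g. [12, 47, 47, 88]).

Site scan:
  TgoII TGCTTA/0: at [43] ⇒ [43]
  DwuIX CTCTT/3: at [12, 32] ⇒ [15, 35]
  GruVI (CGGAT, off=3): no sites
  ZebIII GCACTG/1: at [19] ⇒ [20]
  FykII (CATC, off=4): no sites

All cut coordinates (distinct, sorted): [15, 20, 35, 43]

Fragments:
  [0,15): 15 bp
  [15,20): 5 bp
  [20,35): 15 bp
  [35,43): 8 bp
  [43,55): 12 bp

[5,8,12,15,15]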